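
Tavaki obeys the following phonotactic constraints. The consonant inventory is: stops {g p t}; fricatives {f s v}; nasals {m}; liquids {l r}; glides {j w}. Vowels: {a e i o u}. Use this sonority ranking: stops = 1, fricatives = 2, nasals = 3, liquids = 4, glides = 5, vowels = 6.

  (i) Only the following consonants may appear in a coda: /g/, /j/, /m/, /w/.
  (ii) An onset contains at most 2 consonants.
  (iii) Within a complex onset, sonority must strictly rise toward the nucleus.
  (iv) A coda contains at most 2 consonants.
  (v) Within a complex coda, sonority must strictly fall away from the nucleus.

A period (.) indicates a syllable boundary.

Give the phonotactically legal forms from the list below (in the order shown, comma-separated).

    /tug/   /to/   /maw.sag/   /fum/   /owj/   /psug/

/tug/ — σ1 onset /t/, coda /g/ ok → phonotactically legal
/to/ — σ1 onset /t/, coda /∅/ ok → phonotactically legal
/maw.sag/ — σ1 onset /m/, coda /w/ ok; σ2 onset /s/, coda /g/ ok → phonotactically legal
/fum/ — σ1 onset /f/, coda /m/ ok → phonotactically legal
/owj/ — violates constraint (v): syllable 1 coda /wj/: /w/ (glide, 5) → /j/ (glide, 5) does not fall → phonotactically illegal
/psug/ — σ1 onset /ps/ (1→2 rises), coda /g/ ok → phonotactically legal

/tug/, /to/, /maw.sag/, /fum/, /psug/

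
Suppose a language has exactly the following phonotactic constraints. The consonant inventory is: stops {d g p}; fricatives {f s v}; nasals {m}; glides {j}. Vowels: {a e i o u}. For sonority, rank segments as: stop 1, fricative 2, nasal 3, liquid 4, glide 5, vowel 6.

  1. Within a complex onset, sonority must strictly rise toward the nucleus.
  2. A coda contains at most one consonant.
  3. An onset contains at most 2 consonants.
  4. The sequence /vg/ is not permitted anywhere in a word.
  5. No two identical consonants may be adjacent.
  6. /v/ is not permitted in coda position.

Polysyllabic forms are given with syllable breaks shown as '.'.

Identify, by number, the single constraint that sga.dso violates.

sga.dso: syllable 1 onset /sg/: /s/ (fricative, 2) → /g/ (stop, 1) does not rise.
This is a violation of constraint 1: "Within a complex onset, sonority must strictly rise toward the nucleus."
The remaining constraints (2, 3, 4, 5, 6) are satisfied.

1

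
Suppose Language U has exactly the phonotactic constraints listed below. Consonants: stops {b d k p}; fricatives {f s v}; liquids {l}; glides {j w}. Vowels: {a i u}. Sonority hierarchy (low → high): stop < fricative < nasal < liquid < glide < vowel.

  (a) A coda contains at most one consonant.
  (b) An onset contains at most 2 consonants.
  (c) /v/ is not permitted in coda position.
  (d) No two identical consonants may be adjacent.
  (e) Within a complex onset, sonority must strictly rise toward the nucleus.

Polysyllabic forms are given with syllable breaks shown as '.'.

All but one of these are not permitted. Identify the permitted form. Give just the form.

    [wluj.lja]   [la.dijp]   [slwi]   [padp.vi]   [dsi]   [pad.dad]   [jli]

[dsi]

[wluj.lja] — violates constraint (e): syllable 1 onset /wl/: /w/ (glide, 5) → /l/ (liquid, 4) does not rise → not permitted
[la.dijp] — violates constraint (a): syllable 2 coda /jp/ has 2 consonants (> 1) → not permitted
[slwi] — violates constraint (b): syllable 1 onset /slw/ has 3 consonants (> 2) → not permitted
[padp.vi] — violates constraint (a): syllable 1 coda /dp/ has 2 consonants (> 1) → not permitted
[dsi] — σ1 onset /ds/ (1→2 rises), coda /∅/ ok → permitted
[pad.dad] — violates constraint (d): adjacent identical consonants /dd/ → not permitted
[jli] — violates constraint (e): syllable 1 onset /jl/: /j/ (glide, 5) → /l/ (liquid, 4) does not rise → not permitted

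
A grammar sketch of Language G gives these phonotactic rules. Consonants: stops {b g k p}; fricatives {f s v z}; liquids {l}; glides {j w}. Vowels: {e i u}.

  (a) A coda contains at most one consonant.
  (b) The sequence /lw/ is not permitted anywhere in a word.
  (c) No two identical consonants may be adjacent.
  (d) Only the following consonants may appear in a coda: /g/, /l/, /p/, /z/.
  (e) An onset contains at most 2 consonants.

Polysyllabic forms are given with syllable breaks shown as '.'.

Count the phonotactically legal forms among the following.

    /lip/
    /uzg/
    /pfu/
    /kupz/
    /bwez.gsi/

3

/lip/ — σ1 onset /l/, coda /p/ ok → phonotactically legal
/uzg/ — violates constraint (a): syllable 1 coda /zg/ has 2 consonants (> 1) → phonotactically illegal
/pfu/ — σ1 onset /pf/ (2C), coda /∅/ ok → phonotactically legal
/kupz/ — violates constraint (a): syllable 1 coda /pz/ has 2 consonants (> 1) → phonotactically illegal
/bwez.gsi/ — σ1 onset /bw/ (2C), coda /z/ ok; σ2 onset /gs/ (2C), coda /∅/ ok → phonotactically legal
Phonotactically legal: /lip/, /pfu/, /bwez.gsi/ → 3.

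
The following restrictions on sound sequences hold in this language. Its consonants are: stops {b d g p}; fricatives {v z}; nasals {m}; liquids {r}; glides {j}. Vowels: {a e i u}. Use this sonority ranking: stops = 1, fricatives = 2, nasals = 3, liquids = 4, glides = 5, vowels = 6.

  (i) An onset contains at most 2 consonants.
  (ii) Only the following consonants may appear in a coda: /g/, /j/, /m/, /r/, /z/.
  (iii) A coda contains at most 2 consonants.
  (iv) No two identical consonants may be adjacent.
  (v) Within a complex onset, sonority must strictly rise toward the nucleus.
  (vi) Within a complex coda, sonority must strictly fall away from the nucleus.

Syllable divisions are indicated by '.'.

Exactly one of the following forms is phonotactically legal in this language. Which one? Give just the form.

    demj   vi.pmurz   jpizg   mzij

demj — violates constraint (vi): syllable 1 coda /mj/: /m/ (nasal, 3) → /j/ (glide, 5) does not fall → phonotactically illegal
vi.pmurz — σ1 onset /v/, coda /∅/ ok; σ2 onset /pm/ (1→3 rises), coda /rz/ (4→2 falls) ok → phonotactically legal
jpizg — violates constraint (v): syllable 1 onset /jp/: /j/ (glide, 5) → /p/ (stop, 1) does not rise → phonotactically illegal
mzij — violates constraint (v): syllable 1 onset /mz/: /m/ (nasal, 3) → /z/ (fricative, 2) does not rise → phonotactically illegal

vi.pmurz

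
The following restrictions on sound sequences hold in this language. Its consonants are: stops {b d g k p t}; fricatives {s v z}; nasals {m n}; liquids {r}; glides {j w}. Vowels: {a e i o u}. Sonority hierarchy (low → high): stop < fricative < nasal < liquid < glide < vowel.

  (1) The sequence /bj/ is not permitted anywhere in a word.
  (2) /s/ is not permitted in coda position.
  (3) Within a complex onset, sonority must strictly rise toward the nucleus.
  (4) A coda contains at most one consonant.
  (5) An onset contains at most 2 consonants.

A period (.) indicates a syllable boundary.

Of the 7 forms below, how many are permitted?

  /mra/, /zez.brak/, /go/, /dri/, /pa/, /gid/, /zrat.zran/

/mra/ — σ1 onset /mr/ (3→4 rises), coda /∅/ ok → permitted
/zez.brak/ — σ1 onset /z/, coda /z/ ok; σ2 onset /br/ (1→4 rises), coda /k/ ok → permitted
/go/ — σ1 onset /g/, coda /∅/ ok → permitted
/dri/ — σ1 onset /dr/ (1→4 rises), coda /∅/ ok → permitted
/pa/ — σ1 onset /p/, coda /∅/ ok → permitted
/gid/ — σ1 onset /g/, coda /d/ ok → permitted
/zrat.zran/ — σ1 onset /zr/ (2→4 rises), coda /t/ ok; σ2 onset /zr/ (2→4 rises), coda /n/ ok → permitted
Permitted: /mra/, /zez.brak/, /go/, /dri/, /pa/, /gid/, /zrat.zran/ → 7.

7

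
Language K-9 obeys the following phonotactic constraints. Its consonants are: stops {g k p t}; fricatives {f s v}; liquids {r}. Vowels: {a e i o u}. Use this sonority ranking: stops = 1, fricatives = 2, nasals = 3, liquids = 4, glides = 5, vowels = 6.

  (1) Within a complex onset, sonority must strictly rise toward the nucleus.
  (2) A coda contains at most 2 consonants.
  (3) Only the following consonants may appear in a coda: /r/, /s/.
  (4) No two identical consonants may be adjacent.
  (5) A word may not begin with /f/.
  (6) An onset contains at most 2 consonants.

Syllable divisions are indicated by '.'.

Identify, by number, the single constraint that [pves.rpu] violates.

[pves.rpu]: syllable 2 onset /rp/: /r/ (liquid, 4) → /p/ (stop, 1) does not rise.
This is a violation of constraint 1: "Within a complex onset, sonority must strictly rise toward the nucleus."
The remaining constraints (2, 3, 4, 5, 6) are satisfied.

1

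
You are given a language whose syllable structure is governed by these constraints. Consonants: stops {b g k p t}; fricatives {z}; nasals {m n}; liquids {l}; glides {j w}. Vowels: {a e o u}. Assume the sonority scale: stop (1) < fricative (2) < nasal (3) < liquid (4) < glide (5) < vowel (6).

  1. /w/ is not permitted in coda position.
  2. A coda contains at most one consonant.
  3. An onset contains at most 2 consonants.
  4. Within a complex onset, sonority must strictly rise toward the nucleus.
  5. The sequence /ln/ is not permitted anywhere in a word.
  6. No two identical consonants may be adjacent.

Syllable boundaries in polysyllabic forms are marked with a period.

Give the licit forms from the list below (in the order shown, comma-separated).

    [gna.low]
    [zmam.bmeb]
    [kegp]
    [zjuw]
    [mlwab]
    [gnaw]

[zmam.bmeb]

[gna.low] — violates constraint 1: syllable 2 coda contains /w/ → illicit
[zmam.bmeb] — σ1 onset /zm/ (2→3 rises), coda /m/ ok; σ2 onset /bm/ (1→3 rises), coda /b/ ok → licit
[kegp] — violates constraint 2: syllable 1 coda /gp/ has 2 consonants (> 1) → illicit
[zjuw] — violates constraint 1: syllable 1 coda contains /w/ → illicit
[mlwab] — violates constraint 3: syllable 1 onset /mlw/ has 3 consonants (> 2) → illicit
[gnaw] — violates constraint 1: syllable 1 coda contains /w/ → illicit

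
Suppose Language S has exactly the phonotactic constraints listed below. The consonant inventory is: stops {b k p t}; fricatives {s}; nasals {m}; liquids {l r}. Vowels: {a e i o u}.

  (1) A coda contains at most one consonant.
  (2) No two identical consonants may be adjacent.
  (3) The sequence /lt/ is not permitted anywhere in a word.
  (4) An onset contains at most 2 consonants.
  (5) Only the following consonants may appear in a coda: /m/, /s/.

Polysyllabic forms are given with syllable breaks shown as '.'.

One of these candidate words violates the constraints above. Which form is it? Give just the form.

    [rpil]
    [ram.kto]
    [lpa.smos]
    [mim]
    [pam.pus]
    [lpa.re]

[rpil] — violates constraint 5: syllable 1 coda contains /l/, which is not a licensed coda consonant → not permitted
[ram.kto] — σ1 onset /r/, coda /m/ ok; σ2 onset /kt/ (2C), coda /∅/ ok → permitted
[lpa.smos] — σ1 onset /lp/ (2C), coda /∅/ ok; σ2 onset /sm/ (2C), coda /s/ ok → permitted
[mim] — σ1 onset /m/, coda /m/ ok → permitted
[pam.pus] — σ1 onset /p/, coda /m/ ok; σ2 onset /p/, coda /s/ ok → permitted
[lpa.re] — σ1 onset /lp/ (2C), coda /∅/ ok; σ2 onset /r/, coda /∅/ ok → permitted

[rpil]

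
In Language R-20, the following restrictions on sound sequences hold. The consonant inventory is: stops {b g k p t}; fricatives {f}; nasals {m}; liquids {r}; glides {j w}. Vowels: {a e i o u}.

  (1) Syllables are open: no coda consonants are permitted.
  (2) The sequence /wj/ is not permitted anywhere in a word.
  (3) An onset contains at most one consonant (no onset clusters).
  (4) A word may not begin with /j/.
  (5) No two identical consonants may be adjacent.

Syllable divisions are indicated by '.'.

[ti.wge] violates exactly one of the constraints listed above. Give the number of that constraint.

3

[ti.wge]: syllable 2 onset /wg/ has 2 consonants (> 1).
This is a violation of constraint 3: "An onset contains at most one consonant (no onset clusters)."
The remaining constraints (1, 2, 4, 5) are satisfied.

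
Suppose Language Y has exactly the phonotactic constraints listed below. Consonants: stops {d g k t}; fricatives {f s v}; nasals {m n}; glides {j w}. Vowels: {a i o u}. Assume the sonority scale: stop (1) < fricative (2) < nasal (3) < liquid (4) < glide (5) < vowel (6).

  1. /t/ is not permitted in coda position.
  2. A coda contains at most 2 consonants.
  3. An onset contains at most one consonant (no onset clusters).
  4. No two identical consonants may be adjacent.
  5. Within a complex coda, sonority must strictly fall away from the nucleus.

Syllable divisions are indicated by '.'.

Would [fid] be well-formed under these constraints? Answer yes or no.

[fid] — σ1 onset /f/, coda /d/ ok → well-formed

yes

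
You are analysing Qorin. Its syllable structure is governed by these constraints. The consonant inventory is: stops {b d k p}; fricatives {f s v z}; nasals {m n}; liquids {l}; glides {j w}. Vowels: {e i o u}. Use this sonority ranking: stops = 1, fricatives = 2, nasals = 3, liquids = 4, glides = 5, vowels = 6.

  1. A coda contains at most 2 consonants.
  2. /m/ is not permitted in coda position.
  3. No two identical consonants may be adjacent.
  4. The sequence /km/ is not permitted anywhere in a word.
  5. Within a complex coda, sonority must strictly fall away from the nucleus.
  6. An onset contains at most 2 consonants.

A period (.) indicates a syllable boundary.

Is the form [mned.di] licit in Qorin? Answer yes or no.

no

[mned.di] — violates constraint 3: adjacent identical consonants /dd/ → illicit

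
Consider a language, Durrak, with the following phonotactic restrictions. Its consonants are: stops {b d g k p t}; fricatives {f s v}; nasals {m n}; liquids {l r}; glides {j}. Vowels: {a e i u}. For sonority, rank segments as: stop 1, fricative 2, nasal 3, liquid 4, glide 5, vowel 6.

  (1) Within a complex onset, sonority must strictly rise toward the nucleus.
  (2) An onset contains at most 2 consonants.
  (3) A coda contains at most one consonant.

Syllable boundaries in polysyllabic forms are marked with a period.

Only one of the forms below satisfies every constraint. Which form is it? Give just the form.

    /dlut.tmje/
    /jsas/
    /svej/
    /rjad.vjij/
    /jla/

/dlut.tmje/ — violates constraint 2: syllable 2 onset /tmj/ has 3 consonants (> 2) → illicit
/jsas/ — violates constraint 1: syllable 1 onset /js/: /j/ (glide, 5) → /s/ (fricative, 2) does not rise → illicit
/svej/ — violates constraint 1: syllable 1 onset /sv/: /s/ (fricative, 2) → /v/ (fricative, 2) does not rise → illicit
/rjad.vjij/ — σ1 onset /rj/ (4→5 rises), coda /d/ ok; σ2 onset /vj/ (2→5 rises), coda /j/ ok → licit
/jla/ — violates constraint 1: syllable 1 onset /jl/: /j/ (glide, 5) → /l/ (liquid, 4) does not rise → illicit

/rjad.vjij/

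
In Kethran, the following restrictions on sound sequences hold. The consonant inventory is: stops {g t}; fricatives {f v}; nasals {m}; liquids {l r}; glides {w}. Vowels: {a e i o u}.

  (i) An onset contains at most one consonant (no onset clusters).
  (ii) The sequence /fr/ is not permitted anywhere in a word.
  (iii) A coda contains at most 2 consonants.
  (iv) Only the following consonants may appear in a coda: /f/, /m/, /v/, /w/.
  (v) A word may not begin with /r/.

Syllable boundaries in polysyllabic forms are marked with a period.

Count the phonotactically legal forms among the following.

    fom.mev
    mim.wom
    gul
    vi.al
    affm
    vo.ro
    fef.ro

3

fom.mev — σ1 onset /f/, coda /m/ ok; σ2 onset /m/, coda /v/ ok → phonotactically legal
mim.wom — σ1 onset /m/, coda /m/ ok; σ2 onset /w/, coda /m/ ok → phonotactically legal
gul — violates constraint (iv): syllable 1 coda contains /l/, which is not a licensed coda consonant → phonotactically illegal
vi.al — violates constraint (iv): syllable 2 coda contains /l/, which is not a licensed coda consonant → phonotactically illegal
affm — violates constraint (iii): syllable 1 coda /ffm/ has 3 consonants (> 2) → phonotactically illegal
vo.ro — σ1 onset /v/, coda /∅/ ok; σ2 onset /r/, coda /∅/ ok → phonotactically legal
fef.ro — violates constraint (ii): contains banned sequence /fr/ → phonotactically illegal
Phonotactically legal: fom.mev, mim.wom, vo.ro → 3.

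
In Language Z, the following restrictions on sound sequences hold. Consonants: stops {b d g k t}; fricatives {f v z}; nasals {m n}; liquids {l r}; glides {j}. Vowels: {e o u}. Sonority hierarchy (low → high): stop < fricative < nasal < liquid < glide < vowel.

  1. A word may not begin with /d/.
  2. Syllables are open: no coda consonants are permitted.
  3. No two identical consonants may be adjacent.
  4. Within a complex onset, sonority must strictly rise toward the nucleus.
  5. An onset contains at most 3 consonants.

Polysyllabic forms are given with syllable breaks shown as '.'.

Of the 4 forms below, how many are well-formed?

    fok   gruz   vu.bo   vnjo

2

fok — violates constraint 2: syllable 1 coda /k/ has 1 consonant (> 0) → ill-formed
gruz — violates constraint 2: syllable 1 coda /z/ has 1 consonant (> 0) → ill-formed
vu.bo — σ1 onset /v/, coda /∅/ ok; σ2 onset /b/, coda /∅/ ok → well-formed
vnjo — σ1 onset /vnj/ (2→3→5 rises), coda /∅/ ok → well-formed
Well-formed: vu.bo, vnjo → 2.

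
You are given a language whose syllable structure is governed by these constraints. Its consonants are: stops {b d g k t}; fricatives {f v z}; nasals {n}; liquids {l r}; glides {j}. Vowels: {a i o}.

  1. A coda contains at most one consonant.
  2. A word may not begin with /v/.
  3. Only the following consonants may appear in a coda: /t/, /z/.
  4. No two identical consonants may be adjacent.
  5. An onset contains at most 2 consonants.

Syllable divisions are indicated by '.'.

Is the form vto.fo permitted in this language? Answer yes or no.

vto.fo — violates constraint 2: word begins with /v/ → not permitted

no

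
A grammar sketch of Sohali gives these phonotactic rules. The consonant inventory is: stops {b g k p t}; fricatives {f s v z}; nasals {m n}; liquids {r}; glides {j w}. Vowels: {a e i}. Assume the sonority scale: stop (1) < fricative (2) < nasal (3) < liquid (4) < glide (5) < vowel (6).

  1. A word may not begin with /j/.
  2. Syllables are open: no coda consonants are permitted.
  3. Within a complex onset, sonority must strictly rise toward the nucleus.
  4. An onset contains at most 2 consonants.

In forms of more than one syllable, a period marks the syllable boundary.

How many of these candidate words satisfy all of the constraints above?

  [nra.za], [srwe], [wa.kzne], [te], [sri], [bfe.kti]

[nra.za] — σ1 onset /nr/ (3→4 rises), coda /∅/ ok; σ2 onset /z/, coda /∅/ ok → licit
[srwe] — violates constraint 4: syllable 1 onset /srw/ has 3 consonants (> 2) → illicit
[wa.kzne] — violates constraint 4: syllable 2 onset /kzn/ has 3 consonants (> 2) → illicit
[te] — σ1 onset /t/, coda /∅/ ok → licit
[sri] — σ1 onset /sr/ (2→4 rises), coda /∅/ ok → licit
[bfe.kti] — violates constraint 3: syllable 2 onset /kt/: /k/ (stop, 1) → /t/ (stop, 1) does not rise → illicit
Licit: [nra.za], [te], [sri] → 3.

3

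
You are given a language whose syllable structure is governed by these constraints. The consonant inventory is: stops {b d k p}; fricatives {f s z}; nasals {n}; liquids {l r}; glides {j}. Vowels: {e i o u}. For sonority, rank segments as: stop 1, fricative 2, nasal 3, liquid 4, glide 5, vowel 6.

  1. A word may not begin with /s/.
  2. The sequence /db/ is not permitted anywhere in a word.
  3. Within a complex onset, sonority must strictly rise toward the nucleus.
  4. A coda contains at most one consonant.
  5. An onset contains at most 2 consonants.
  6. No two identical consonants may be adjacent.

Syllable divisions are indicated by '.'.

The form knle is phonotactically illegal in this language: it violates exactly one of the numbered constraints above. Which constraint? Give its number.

knle: syllable 1 onset /knl/ has 3 consonants (> 2).
This is a violation of constraint 5: "An onset contains at most 2 consonants."
The remaining constraints (1, 2, 3, 4, 6) are satisfied.

5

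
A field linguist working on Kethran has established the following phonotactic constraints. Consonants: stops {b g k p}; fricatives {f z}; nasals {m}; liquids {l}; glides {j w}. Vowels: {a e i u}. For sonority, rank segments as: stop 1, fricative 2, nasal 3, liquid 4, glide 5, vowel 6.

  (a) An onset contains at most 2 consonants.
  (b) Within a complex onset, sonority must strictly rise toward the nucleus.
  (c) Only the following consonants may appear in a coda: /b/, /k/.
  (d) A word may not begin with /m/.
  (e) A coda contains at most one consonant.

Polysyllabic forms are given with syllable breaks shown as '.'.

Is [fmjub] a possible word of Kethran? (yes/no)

no

[fmjub] — violates constraint (a): syllable 1 onset /fmj/ has 3 consonants (> 2) → not permitted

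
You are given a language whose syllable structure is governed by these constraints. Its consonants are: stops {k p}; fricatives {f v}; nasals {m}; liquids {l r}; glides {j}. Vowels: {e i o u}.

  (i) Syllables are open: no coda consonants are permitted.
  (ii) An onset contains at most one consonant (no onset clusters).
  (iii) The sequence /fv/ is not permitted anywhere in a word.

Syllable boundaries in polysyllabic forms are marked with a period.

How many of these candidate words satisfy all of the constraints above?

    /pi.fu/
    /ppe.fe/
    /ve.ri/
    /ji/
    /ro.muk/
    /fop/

3

/pi.fu/ — σ1 onset /p/, coda /∅/ ok; σ2 onset /f/, coda /∅/ ok → permitted
/ppe.fe/ — violates constraint (ii): syllable 1 onset /pp/ has 2 consonants (> 1) → not permitted
/ve.ri/ — σ1 onset /v/, coda /∅/ ok; σ2 onset /r/, coda /∅/ ok → permitted
/ji/ — σ1 onset /j/, coda /∅/ ok → permitted
/ro.muk/ — violates constraint (i): syllable 2 coda /k/ has 1 consonant (> 0) → not permitted
/fop/ — violates constraint (i): syllable 1 coda /p/ has 1 consonant (> 0) → not permitted
Permitted: /pi.fu/, /ve.ri/, /ji/ → 3.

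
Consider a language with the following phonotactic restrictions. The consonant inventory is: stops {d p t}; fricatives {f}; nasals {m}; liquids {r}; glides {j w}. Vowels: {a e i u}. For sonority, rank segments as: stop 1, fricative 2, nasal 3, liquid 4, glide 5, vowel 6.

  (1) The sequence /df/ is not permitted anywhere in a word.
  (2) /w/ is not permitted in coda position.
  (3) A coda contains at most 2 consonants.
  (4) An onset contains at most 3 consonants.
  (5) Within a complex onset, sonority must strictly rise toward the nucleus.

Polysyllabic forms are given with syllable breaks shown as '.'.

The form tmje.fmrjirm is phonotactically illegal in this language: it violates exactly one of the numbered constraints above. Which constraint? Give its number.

4

tmje.fmrjirm: syllable 2 onset /fmrj/ has 4 consonants (> 3).
This is a violation of constraint 4: "An onset contains at most 3 consonants."
The remaining constraints (1, 2, 3, 5) are satisfied.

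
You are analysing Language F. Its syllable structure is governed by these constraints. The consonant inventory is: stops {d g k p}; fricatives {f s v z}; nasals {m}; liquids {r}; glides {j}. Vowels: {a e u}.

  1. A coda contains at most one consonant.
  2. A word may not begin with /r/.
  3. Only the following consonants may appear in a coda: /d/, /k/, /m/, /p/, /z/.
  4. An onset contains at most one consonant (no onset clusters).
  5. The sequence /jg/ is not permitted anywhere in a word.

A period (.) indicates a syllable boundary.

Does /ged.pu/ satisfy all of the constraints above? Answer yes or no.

/ged.pu/ — σ1 onset /g/, coda /d/ ok; σ2 onset /p/, coda /∅/ ok → permitted

yes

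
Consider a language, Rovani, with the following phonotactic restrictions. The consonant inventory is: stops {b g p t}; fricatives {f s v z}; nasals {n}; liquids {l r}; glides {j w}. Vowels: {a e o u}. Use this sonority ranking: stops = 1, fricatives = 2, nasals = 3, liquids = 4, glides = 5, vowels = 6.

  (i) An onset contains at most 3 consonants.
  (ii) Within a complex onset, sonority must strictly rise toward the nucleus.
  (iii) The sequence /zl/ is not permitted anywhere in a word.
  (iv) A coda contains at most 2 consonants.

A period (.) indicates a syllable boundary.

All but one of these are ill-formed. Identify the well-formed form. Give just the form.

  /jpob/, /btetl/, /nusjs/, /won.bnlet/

/won.bnlet/

/jpob/ — violates constraint (ii): syllable 1 onset /jp/: /j/ (glide, 5) → /p/ (stop, 1) does not rise → ill-formed
/btetl/ — violates constraint (ii): syllable 1 onset /bt/: /b/ (stop, 1) → /t/ (stop, 1) does not rise → ill-formed
/nusjs/ — violates constraint (iv): syllable 1 coda /sjs/ has 3 consonants (> 2) → ill-formed
/won.bnlet/ — σ1 onset /w/, coda /n/ ok; σ2 onset /bnl/ (1→3→4 rises), coda /t/ ok → well-formed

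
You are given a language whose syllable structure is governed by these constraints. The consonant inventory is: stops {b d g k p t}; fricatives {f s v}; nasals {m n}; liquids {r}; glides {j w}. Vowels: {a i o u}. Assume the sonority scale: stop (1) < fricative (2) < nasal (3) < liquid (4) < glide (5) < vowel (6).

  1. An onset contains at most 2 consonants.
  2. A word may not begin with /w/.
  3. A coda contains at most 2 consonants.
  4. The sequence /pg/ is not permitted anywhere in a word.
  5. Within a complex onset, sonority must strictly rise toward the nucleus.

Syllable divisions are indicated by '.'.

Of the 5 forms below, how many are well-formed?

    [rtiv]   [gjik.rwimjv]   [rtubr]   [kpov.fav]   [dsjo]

0

[rtiv] — violates constraint 5: syllable 1 onset /rt/: /r/ (liquid, 4) → /t/ (stop, 1) does not rise → ill-formed
[gjik.rwimjv] — violates constraint 3: syllable 2 coda /mjv/ has 3 consonants (> 2) → ill-formed
[rtubr] — violates constraint 5: syllable 1 onset /rt/: /r/ (liquid, 4) → /t/ (stop, 1) does not rise → ill-formed
[kpov.fav] — violates constraint 5: syllable 1 onset /kp/: /k/ (stop, 1) → /p/ (stop, 1) does not rise → ill-formed
[dsjo] — violates constraint 1: syllable 1 onset /dsj/ has 3 consonants (> 2) → ill-formed
No form is well-formed → 0.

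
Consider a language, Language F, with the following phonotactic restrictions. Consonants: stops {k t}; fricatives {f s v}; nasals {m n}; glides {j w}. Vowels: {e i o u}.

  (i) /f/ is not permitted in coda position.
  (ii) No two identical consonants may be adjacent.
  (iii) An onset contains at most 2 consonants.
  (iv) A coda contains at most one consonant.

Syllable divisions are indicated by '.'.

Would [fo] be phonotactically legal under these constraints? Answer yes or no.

yes

[fo] — σ1 onset /f/, coda /∅/ ok → phonotactically legal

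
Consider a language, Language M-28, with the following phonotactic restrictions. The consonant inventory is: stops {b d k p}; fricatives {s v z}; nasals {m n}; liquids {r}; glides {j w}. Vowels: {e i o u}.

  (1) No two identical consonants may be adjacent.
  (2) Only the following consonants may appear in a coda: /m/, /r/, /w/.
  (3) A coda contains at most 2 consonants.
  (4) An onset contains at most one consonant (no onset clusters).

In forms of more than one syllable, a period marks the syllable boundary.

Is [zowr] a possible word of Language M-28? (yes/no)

[zowr] — σ1 onset /z/, coda /wr/ (2C) ok → licit

yes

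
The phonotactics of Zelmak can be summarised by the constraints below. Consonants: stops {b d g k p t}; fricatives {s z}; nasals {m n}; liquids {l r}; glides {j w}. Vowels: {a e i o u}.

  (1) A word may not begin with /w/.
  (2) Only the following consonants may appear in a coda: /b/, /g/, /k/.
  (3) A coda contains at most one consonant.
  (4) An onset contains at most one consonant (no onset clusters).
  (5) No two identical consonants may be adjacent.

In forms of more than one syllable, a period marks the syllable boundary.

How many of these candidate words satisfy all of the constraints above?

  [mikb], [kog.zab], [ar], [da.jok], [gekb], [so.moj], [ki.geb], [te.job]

[mikb] — violates constraint 3: syllable 1 coda /kb/ has 2 consonants (> 1) → not permitted
[kog.zab] — σ1 onset /k/, coda /g/ ok; σ2 onset /z/, coda /b/ ok → permitted
[ar] — violates constraint 2: syllable 1 coda contains /r/, which is not a licensed coda consonant → not permitted
[da.jok] — σ1 onset /d/, coda /∅/ ok; σ2 onset /j/, coda /k/ ok → permitted
[gekb] — violates constraint 3: syllable 1 coda /kb/ has 2 consonants (> 1) → not permitted
[so.moj] — violates constraint 2: syllable 2 coda contains /j/, which is not a licensed coda consonant → not permitted
[ki.geb] — σ1 onset /k/, coda /∅/ ok; σ2 onset /g/, coda /b/ ok → permitted
[te.job] — σ1 onset /t/, coda /∅/ ok; σ2 onset /j/, coda /b/ ok → permitted
Permitted: [kog.zab], [da.jok], [ki.geb], [te.job] → 4.

4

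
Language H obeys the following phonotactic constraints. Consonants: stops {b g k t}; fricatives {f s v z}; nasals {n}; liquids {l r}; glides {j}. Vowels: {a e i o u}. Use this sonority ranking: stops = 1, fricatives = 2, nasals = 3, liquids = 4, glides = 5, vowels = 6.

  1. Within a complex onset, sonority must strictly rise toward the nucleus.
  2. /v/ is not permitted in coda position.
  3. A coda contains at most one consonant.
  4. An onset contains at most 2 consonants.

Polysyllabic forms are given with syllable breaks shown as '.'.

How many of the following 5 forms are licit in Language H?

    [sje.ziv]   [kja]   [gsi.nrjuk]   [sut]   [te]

[sje.ziv] — violates constraint 2: syllable 2 coda contains /v/ → illicit
[kja] — σ1 onset /kj/ (1→5 rises), coda /∅/ ok → licit
[gsi.nrjuk] — violates constraint 4: syllable 2 onset /nrj/ has 3 consonants (> 2) → illicit
[sut] — σ1 onset /s/, coda /t/ ok → licit
[te] — σ1 onset /t/, coda /∅/ ok → licit
Licit: [kja], [sut], [te] → 3.

3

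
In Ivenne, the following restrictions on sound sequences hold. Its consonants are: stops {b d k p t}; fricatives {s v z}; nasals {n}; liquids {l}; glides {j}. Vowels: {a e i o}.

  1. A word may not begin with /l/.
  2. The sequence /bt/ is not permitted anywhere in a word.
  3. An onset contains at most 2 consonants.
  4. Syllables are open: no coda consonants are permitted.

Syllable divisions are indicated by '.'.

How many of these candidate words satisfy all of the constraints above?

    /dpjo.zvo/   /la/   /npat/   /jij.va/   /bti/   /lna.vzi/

/dpjo.zvo/ — violates constraint 3: syllable 1 onset /dpj/ has 3 consonants (> 2) → not permitted
/la/ — violates constraint 1: word begins with /l/ → not permitted
/npat/ — violates constraint 4: syllable 1 coda /t/ has 1 consonant (> 0) → not permitted
/jij.va/ — violates constraint 4: syllable 1 coda /j/ has 1 consonant (> 0) → not permitted
/bti/ — violates constraint 2: contains banned sequence /bt/ → not permitted
/lna.vzi/ — violates constraint 1: word begins with /l/ → not permitted
No form is permitted → 0.

0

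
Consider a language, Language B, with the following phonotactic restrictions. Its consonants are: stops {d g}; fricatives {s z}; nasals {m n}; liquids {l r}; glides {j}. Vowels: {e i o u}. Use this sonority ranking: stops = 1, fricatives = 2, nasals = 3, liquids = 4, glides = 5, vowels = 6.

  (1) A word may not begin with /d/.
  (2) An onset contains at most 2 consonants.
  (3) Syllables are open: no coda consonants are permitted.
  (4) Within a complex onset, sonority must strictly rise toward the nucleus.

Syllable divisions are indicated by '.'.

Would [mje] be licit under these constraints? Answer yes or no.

[mje] — σ1 onset /mj/ (3→5 rises), coda /∅/ ok → licit

yes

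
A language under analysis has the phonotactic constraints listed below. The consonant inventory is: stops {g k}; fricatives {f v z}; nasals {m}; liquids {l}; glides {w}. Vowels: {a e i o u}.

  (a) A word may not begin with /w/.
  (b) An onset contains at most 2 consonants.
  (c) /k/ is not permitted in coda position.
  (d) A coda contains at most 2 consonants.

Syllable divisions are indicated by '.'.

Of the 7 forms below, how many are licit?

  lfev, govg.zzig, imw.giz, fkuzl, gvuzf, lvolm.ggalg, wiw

lfev — σ1 onset /lf/ (2C), coda /v/ ok → licit
govg.zzig — σ1 onset /g/, coda /vg/ (2C) ok; σ2 onset /zz/ (2C), coda /g/ ok → licit
imw.giz — σ1 onset /∅/, coda /mw/ (2C) ok; σ2 onset /g/, coda /z/ ok → licit
fkuzl — σ1 onset /fk/ (2C), coda /zl/ (2C) ok → licit
gvuzf — σ1 onset /gv/ (2C), coda /zf/ (2C) ok → licit
lvolm.ggalg — σ1 onset /lv/ (2C), coda /lm/ (2C) ok; σ2 onset /gg/ (2C), coda /lg/ (2C) ok → licit
wiw — violates constraint (a): word begins with /w/ → illicit
Licit: lfev, govg.zzig, imw.giz, fkuzl, gvuzf, lvolm.ggalg → 6.

6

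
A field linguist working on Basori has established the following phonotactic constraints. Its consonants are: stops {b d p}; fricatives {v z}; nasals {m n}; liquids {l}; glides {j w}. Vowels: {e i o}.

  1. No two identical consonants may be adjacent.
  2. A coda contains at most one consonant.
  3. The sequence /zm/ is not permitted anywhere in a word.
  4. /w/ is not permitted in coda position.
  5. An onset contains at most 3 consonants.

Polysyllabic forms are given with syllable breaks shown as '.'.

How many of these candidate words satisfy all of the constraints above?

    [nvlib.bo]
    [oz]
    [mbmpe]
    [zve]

[nvlib.bo] — violates constraint 1: adjacent identical consonants /bb/ → phonotactically illegal
[oz] — σ1 onset /∅/, coda /z/ ok → phonotactically legal
[mbmpe] — violates constraint 5: syllable 1 onset /mbmp/ has 4 consonants (> 3) → phonotactically illegal
[zve] — σ1 onset /zv/ (2C), coda /∅/ ok → phonotactically legal
Phonotactically legal: [oz], [zve] → 2.

2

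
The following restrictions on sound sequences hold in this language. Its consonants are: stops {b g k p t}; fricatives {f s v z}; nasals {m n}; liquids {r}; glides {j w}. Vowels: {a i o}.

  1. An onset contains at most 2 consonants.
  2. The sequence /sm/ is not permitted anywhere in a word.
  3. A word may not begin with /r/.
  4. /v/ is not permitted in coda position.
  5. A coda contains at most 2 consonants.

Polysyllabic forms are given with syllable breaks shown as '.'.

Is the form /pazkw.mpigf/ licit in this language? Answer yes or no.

no

/pazkw.mpigf/ — violates constraint 5: syllable 1 coda /zkw/ has 3 consonants (> 2) → illicit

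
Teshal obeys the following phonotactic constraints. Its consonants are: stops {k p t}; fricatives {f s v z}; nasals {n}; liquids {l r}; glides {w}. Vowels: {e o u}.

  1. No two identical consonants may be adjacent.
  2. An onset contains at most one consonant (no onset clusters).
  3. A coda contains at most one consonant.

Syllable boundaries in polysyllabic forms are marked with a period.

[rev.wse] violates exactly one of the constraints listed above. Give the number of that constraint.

2

[rev.wse]: syllable 2 onset /ws/ has 2 consonants (> 1).
This is a violation of constraint 2: "An onset contains at most one consonant (no onset clusters)."
The remaining constraints (1, 3) are satisfied.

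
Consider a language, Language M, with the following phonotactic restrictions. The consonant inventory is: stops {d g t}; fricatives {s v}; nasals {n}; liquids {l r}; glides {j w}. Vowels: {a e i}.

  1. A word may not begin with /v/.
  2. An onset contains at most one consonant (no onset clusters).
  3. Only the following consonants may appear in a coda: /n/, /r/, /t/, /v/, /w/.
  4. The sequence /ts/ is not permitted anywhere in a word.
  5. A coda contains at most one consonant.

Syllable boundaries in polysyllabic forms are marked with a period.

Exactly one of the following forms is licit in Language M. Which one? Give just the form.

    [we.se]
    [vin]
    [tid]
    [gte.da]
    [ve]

[we.se] — σ1 onset /w/, coda /∅/ ok; σ2 onset /s/, coda /∅/ ok → licit
[vin] — violates constraint 1: word begins with /v/ → illicit
[tid] — violates constraint 3: syllable 1 coda contains /d/, which is not a licensed coda consonant → illicit
[gte.da] — violates constraint 2: syllable 1 onset /gt/ has 2 consonants (> 1) → illicit
[ve] — violates constraint 1: word begins with /v/ → illicit

[we.se]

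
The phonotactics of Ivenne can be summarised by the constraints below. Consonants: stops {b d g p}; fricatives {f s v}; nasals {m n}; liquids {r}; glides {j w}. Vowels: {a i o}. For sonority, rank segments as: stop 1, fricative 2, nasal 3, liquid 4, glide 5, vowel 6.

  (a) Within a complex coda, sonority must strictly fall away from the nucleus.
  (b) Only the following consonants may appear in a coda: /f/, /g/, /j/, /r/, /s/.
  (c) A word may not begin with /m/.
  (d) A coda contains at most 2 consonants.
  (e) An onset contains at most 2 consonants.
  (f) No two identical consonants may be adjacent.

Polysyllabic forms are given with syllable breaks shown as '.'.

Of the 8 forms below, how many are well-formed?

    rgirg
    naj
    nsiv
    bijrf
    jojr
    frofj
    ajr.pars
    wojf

rgirg — σ1 onset /rg/ (2C), coda /rg/ (4→1 falls) ok → well-formed
naj — σ1 onset /n/, coda /j/ ok → well-formed
nsiv — violates constraint (b): syllable 1 coda contains /v/, which is not a licensed coda consonant → ill-formed
bijrf — violates constraint (d): syllable 1 coda /jrf/ has 3 consonants (> 2) → ill-formed
jojr — σ1 onset /j/, coda /jr/ (5→4 falls) ok → well-formed
frofj — violates constraint (a): syllable 1 coda /fj/: /f/ (fricative, 2) → /j/ (glide, 5) does not fall → ill-formed
ajr.pars — σ1 onset /∅/, coda /jr/ (5→4 falls) ok; σ2 onset /p/, coda /rs/ (4→2 falls) ok → well-formed
wojf — σ1 onset /w/, coda /jf/ (5→2 falls) ok → well-formed
Well-formed: rgirg, naj, jojr, ajr.pars, wojf → 5.

5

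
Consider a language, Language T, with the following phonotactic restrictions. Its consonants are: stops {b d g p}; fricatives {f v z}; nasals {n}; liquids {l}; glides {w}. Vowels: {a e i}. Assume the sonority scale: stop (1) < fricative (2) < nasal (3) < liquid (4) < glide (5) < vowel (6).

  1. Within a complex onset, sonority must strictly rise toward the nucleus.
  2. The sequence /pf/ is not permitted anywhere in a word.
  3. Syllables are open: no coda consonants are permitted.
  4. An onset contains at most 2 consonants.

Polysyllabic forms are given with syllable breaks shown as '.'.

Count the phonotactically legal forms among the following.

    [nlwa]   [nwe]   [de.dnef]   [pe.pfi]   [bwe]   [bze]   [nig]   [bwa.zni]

[nlwa] — violates constraint 4: syllable 1 onset /nlw/ has 3 consonants (> 2) → phonotactically illegal
[nwe] — σ1 onset /nw/ (3→5 rises), coda /∅/ ok → phonotactically legal
[de.dnef] — violates constraint 3: syllable 2 coda /f/ has 1 consonant (> 0) → phonotactically illegal
[pe.pfi] — violates constraint 2: contains banned sequence /pf/ → phonotactically illegal
[bwe] — σ1 onset /bw/ (1→5 rises), coda /∅/ ok → phonotactically legal
[bze] — σ1 onset /bz/ (1→2 rises), coda /∅/ ok → phonotactically legal
[nig] — violates constraint 3: syllable 1 coda /g/ has 1 consonant (> 0) → phonotactically illegal
[bwa.zni] — σ1 onset /bw/ (1→5 rises), coda /∅/ ok; σ2 onset /zn/ (2→3 rises), coda /∅/ ok → phonotactically legal
Phonotactically legal: [nwe], [bwe], [bze], [bwa.zni] → 4.

4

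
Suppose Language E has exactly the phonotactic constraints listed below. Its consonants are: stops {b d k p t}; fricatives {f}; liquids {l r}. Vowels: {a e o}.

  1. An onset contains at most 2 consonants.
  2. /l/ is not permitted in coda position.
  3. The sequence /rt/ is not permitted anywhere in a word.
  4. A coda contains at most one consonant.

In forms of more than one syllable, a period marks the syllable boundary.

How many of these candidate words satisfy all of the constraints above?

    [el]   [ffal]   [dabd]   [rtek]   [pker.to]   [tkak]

1

[el] — violates constraint 2: syllable 1 coda contains /l/ → illicit
[ffal] — violates constraint 2: syllable 1 coda contains /l/ → illicit
[dabd] — violates constraint 4: syllable 1 coda /bd/ has 2 consonants (> 1) → illicit
[rtek] — violates constraint 3: contains banned sequence /rt/ → illicit
[pker.to] — violates constraint 3: contains banned sequence /rt/ → illicit
[tkak] — σ1 onset /tk/ (2C), coda /k/ ok → licit
Licit: [tkak] → 1.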